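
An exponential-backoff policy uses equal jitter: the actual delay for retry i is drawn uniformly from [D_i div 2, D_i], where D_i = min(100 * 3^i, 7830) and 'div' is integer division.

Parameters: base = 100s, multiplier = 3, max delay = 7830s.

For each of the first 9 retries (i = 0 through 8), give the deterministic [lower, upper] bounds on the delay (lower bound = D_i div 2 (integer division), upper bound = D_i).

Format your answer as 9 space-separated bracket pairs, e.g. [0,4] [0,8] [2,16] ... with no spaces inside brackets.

Computing bounds per retry:
  i=0: D_i=min(100*3^0,7830)=100, bounds=[50,100]
  i=1: D_i=min(100*3^1,7830)=300, bounds=[150,300]
  i=2: D_i=min(100*3^2,7830)=900, bounds=[450,900]
  i=3: D_i=min(100*3^3,7830)=2700, bounds=[1350,2700]
  i=4: D_i=min(100*3^4,7830)=7830, bounds=[3915,7830]
  i=5: D_i=min(100*3^5,7830)=7830, bounds=[3915,7830]
  i=6: D_i=min(100*3^6,7830)=7830, bounds=[3915,7830]
  i=7: D_i=min(100*3^7,7830)=7830, bounds=[3915,7830]
  i=8: D_i=min(100*3^8,7830)=7830, bounds=[3915,7830]

Answer: [50,100] [150,300] [450,900] [1350,2700] [3915,7830] [3915,7830] [3915,7830] [3915,7830] [3915,7830]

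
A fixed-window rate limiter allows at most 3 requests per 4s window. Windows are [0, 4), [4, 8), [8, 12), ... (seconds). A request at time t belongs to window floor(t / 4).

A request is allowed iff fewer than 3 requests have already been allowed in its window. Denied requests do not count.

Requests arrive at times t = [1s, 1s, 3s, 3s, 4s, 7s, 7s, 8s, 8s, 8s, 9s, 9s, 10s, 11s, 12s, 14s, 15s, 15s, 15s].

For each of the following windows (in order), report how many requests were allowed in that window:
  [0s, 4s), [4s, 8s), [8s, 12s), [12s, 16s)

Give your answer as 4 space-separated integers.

Answer: 3 3 3 3

Derivation:
Processing requests:
  req#1 t=1s (window 0): ALLOW
  req#2 t=1s (window 0): ALLOW
  req#3 t=3s (window 0): ALLOW
  req#4 t=3s (window 0): DENY
  req#5 t=4s (window 1): ALLOW
  req#6 t=7s (window 1): ALLOW
  req#7 t=7s (window 1): ALLOW
  req#8 t=8s (window 2): ALLOW
  req#9 t=8s (window 2): ALLOW
  req#10 t=8s (window 2): ALLOW
  req#11 t=9s (window 2): DENY
  req#12 t=9s (window 2): DENY
  req#13 t=10s (window 2): DENY
  req#14 t=11s (window 2): DENY
  req#15 t=12s (window 3): ALLOW
  req#16 t=14s (window 3): ALLOW
  req#17 t=15s (window 3): ALLOW
  req#18 t=15s (window 3): DENY
  req#19 t=15s (window 3): DENY

Allowed counts by window: 3 3 3 3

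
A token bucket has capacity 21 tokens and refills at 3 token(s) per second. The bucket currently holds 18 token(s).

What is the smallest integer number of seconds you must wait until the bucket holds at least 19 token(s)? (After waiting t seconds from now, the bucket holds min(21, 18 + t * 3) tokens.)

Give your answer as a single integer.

Need 18 + t * 3 >= 19, so t >= 1/3.
Smallest integer t = ceil(1/3) = 1.

Answer: 1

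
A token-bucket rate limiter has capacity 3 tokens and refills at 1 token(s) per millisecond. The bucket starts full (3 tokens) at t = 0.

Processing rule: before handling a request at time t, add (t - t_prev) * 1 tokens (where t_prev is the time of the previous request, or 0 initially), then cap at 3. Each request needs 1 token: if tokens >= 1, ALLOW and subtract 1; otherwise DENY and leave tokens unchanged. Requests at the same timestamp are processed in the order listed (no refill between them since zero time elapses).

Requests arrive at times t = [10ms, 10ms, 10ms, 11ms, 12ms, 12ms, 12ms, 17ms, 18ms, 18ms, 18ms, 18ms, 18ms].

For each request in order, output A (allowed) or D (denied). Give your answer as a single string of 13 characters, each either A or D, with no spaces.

Answer: AAAAADDAAAADD

Derivation:
Simulating step by step:
  req#1 t=10ms: ALLOW
  req#2 t=10ms: ALLOW
  req#3 t=10ms: ALLOW
  req#4 t=11ms: ALLOW
  req#5 t=12ms: ALLOW
  req#6 t=12ms: DENY
  req#7 t=12ms: DENY
  req#8 t=17ms: ALLOW
  req#9 t=18ms: ALLOW
  req#10 t=18ms: ALLOW
  req#11 t=18ms: ALLOW
  req#12 t=18ms: DENY
  req#13 t=18ms: DENY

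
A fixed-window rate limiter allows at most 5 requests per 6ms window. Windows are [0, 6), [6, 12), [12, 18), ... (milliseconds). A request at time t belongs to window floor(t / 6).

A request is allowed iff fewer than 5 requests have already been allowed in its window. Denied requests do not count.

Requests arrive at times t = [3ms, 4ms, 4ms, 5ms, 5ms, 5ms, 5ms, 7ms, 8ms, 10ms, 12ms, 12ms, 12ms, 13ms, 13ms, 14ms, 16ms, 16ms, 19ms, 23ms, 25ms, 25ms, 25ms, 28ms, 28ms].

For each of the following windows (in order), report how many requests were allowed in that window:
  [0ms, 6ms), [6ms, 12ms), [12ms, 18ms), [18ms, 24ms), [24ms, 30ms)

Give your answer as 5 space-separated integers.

Answer: 5 3 5 2 5

Derivation:
Processing requests:
  req#1 t=3ms (window 0): ALLOW
  req#2 t=4ms (window 0): ALLOW
  req#3 t=4ms (window 0): ALLOW
  req#4 t=5ms (window 0): ALLOW
  req#5 t=5ms (window 0): ALLOW
  req#6 t=5ms (window 0): DENY
  req#7 t=5ms (window 0): DENY
  req#8 t=7ms (window 1): ALLOW
  req#9 t=8ms (window 1): ALLOW
  req#10 t=10ms (window 1): ALLOW
  req#11 t=12ms (window 2): ALLOW
  req#12 t=12ms (window 2): ALLOW
  req#13 t=12ms (window 2): ALLOW
  req#14 t=13ms (window 2): ALLOW
  req#15 t=13ms (window 2): ALLOW
  req#16 t=14ms (window 2): DENY
  req#17 t=16ms (window 2): DENY
  req#18 t=16ms (window 2): DENY
  req#19 t=19ms (window 3): ALLOW
  req#20 t=23ms (window 3): ALLOW
  req#21 t=25ms (window 4): ALLOW
  req#22 t=25ms (window 4): ALLOW
  req#23 t=25ms (window 4): ALLOW
  req#24 t=28ms (window 4): ALLOW
  req#25 t=28ms (window 4): ALLOW

Allowed counts by window: 5 3 5 2 5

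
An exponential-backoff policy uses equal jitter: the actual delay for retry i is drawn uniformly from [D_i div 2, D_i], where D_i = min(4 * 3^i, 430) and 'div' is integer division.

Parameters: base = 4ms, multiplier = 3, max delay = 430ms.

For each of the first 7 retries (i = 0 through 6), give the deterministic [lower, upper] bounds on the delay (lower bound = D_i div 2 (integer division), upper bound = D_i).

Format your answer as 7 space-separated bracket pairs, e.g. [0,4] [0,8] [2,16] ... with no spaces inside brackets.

Answer: [2,4] [6,12] [18,36] [54,108] [162,324] [215,430] [215,430]

Derivation:
Computing bounds per retry:
  i=0: D_i=min(4*3^0,430)=4, bounds=[2,4]
  i=1: D_i=min(4*3^1,430)=12, bounds=[6,12]
  i=2: D_i=min(4*3^2,430)=36, bounds=[18,36]
  i=3: D_i=min(4*3^3,430)=108, bounds=[54,108]
  i=4: D_i=min(4*3^4,430)=324, bounds=[162,324]
  i=5: D_i=min(4*3^5,430)=430, bounds=[215,430]
  i=6: D_i=min(4*3^6,430)=430, bounds=[215,430]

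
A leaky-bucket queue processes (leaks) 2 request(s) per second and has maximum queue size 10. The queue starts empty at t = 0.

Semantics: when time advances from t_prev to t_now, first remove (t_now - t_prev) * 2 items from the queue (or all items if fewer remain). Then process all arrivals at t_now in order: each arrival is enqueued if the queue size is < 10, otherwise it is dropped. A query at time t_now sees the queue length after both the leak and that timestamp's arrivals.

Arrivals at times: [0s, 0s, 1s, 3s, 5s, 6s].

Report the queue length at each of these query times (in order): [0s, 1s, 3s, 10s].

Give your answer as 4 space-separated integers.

Queue lengths at query times:
  query t=0s: backlog = 2
  query t=1s: backlog = 1
  query t=3s: backlog = 1
  query t=10s: backlog = 0

Answer: 2 1 1 0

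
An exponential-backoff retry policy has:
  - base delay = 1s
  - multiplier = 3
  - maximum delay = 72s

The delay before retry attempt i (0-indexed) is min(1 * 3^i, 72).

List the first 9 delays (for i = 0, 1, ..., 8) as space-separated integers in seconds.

Answer: 1 3 9 27 72 72 72 72 72

Derivation:
Computing each delay:
  i=0: min(1*3^0, 72) = 1
  i=1: min(1*3^1, 72) = 3
  i=2: min(1*3^2, 72) = 9
  i=3: min(1*3^3, 72) = 27
  i=4: min(1*3^4, 72) = 72
  i=5: min(1*3^5, 72) = 72
  i=6: min(1*3^6, 72) = 72
  i=7: min(1*3^7, 72) = 72
  i=8: min(1*3^8, 72) = 72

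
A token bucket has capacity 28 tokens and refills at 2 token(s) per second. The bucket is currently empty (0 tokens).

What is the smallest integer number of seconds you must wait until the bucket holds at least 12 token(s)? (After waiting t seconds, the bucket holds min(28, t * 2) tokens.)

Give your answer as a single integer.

Need t * 2 >= 12, so t >= 12/2.
Smallest integer t = ceil(12/2) = 6.

Answer: 6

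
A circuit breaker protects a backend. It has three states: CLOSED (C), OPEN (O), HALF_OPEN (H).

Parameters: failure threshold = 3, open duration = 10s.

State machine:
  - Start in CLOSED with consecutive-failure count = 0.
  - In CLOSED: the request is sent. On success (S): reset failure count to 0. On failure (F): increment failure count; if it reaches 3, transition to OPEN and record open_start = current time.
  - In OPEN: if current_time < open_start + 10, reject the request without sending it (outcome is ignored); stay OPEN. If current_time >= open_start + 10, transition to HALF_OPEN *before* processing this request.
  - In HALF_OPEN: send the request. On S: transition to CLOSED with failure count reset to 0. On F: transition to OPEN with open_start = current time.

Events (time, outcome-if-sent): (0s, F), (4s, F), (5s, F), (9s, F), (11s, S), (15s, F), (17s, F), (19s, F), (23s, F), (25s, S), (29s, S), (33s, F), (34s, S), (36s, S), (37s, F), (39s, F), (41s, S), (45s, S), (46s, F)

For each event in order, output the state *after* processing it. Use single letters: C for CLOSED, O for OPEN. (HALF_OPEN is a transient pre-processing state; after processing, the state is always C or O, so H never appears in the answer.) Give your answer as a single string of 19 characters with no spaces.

Answer: CCOOOOOOOCCCCCCCCCC

Derivation:
State after each event:
  event#1 t=0s outcome=F: state=CLOSED
  event#2 t=4s outcome=F: state=CLOSED
  event#3 t=5s outcome=F: state=OPEN
  event#4 t=9s outcome=F: state=OPEN
  event#5 t=11s outcome=S: state=OPEN
  event#6 t=15s outcome=F: state=OPEN
  event#7 t=17s outcome=F: state=OPEN
  event#8 t=19s outcome=F: state=OPEN
  event#9 t=23s outcome=F: state=OPEN
  event#10 t=25s outcome=S: state=CLOSED
  event#11 t=29s outcome=S: state=CLOSED
  event#12 t=33s outcome=F: state=CLOSED
  event#13 t=34s outcome=S: state=CLOSED
  event#14 t=36s outcome=S: state=CLOSED
  event#15 t=37s outcome=F: state=CLOSED
  event#16 t=39s outcome=F: state=CLOSED
  event#17 t=41s outcome=S: state=CLOSED
  event#18 t=45s outcome=S: state=CLOSED
  event#19 t=46s outcome=F: state=CLOSED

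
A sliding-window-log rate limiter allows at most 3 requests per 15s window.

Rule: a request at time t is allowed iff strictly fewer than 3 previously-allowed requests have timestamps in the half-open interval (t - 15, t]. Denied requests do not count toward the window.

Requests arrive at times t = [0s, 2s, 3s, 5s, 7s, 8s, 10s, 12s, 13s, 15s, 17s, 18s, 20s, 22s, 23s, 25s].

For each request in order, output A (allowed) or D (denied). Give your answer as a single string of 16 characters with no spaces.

Tracking allowed requests in the window:
  req#1 t=0s: ALLOW
  req#2 t=2s: ALLOW
  req#3 t=3s: ALLOW
  req#4 t=5s: DENY
  req#5 t=7s: DENY
  req#6 t=8s: DENY
  req#7 t=10s: DENY
  req#8 t=12s: DENY
  req#9 t=13s: DENY
  req#10 t=15s: ALLOW
  req#11 t=17s: ALLOW
  req#12 t=18s: ALLOW
  req#13 t=20s: DENY
  req#14 t=22s: DENY
  req#15 t=23s: DENY
  req#16 t=25s: DENY

Answer: AAADDDDDDAAADDDD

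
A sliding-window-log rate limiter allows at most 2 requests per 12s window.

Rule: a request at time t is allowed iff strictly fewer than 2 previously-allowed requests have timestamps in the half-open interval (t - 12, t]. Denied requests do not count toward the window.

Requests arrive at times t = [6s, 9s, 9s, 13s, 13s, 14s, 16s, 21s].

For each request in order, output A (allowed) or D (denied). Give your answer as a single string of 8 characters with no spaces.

Tracking allowed requests in the window:
  req#1 t=6s: ALLOW
  req#2 t=9s: ALLOW
  req#3 t=9s: DENY
  req#4 t=13s: DENY
  req#5 t=13s: DENY
  req#6 t=14s: DENY
  req#7 t=16s: DENY
  req#8 t=21s: ALLOW

Answer: AADDDDDA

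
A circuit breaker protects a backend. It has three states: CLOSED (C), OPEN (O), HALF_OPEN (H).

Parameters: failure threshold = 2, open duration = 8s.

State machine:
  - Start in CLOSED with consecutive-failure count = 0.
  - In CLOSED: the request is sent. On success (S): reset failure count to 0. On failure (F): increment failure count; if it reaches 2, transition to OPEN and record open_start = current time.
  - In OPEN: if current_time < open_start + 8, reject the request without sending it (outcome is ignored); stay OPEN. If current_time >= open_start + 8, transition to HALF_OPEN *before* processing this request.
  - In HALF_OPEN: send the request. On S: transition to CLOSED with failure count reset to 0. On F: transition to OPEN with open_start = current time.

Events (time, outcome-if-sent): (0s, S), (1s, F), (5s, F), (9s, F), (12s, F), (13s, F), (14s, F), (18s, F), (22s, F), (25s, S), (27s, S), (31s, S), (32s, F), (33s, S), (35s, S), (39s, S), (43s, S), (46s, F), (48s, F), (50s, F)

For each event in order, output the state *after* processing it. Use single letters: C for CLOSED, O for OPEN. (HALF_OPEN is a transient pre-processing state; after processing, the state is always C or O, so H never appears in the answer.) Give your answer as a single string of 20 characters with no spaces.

State after each event:
  event#1 t=0s outcome=S: state=CLOSED
  event#2 t=1s outcome=F: state=CLOSED
  event#3 t=5s outcome=F: state=OPEN
  event#4 t=9s outcome=F: state=OPEN
  event#5 t=12s outcome=F: state=OPEN
  event#6 t=13s outcome=F: state=OPEN
  event#7 t=14s outcome=F: state=OPEN
  event#8 t=18s outcome=F: state=OPEN
  event#9 t=22s outcome=F: state=OPEN
  event#10 t=25s outcome=S: state=OPEN
  event#11 t=27s outcome=S: state=OPEN
  event#12 t=31s outcome=S: state=CLOSED
  event#13 t=32s outcome=F: state=CLOSED
  event#14 t=33s outcome=S: state=CLOSED
  event#15 t=35s outcome=S: state=CLOSED
  event#16 t=39s outcome=S: state=CLOSED
  event#17 t=43s outcome=S: state=CLOSED
  event#18 t=46s outcome=F: state=CLOSED
  event#19 t=48s outcome=F: state=OPEN
  event#20 t=50s outcome=F: state=OPEN

Answer: CCOOOOOOOOOCCCCCCCOO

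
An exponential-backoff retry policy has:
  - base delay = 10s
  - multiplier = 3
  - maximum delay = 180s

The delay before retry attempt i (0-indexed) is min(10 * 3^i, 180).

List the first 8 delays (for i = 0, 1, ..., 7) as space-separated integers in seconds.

Answer: 10 30 90 180 180 180 180 180

Derivation:
Computing each delay:
  i=0: min(10*3^0, 180) = 10
  i=1: min(10*3^1, 180) = 30
  i=2: min(10*3^2, 180) = 90
  i=3: min(10*3^3, 180) = 180
  i=4: min(10*3^4, 180) = 180
  i=5: min(10*3^5, 180) = 180
  i=6: min(10*3^6, 180) = 180
  i=7: min(10*3^7, 180) = 180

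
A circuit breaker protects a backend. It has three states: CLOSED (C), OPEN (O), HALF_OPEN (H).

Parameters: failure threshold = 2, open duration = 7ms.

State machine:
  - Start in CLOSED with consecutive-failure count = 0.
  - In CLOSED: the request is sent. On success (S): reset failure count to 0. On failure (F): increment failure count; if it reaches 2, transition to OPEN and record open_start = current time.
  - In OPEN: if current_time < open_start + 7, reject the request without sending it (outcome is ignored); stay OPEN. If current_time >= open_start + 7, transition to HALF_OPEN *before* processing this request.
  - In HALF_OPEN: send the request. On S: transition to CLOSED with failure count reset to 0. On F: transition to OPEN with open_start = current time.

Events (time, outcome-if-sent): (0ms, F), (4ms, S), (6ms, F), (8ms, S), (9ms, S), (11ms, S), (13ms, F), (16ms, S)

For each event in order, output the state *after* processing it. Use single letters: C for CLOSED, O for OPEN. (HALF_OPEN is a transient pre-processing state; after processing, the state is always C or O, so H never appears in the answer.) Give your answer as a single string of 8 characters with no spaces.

State after each event:
  event#1 t=0ms outcome=F: state=CLOSED
  event#2 t=4ms outcome=S: state=CLOSED
  event#3 t=6ms outcome=F: state=CLOSED
  event#4 t=8ms outcome=S: state=CLOSED
  event#5 t=9ms outcome=S: state=CLOSED
  event#6 t=11ms outcome=S: state=CLOSED
  event#7 t=13ms outcome=F: state=CLOSED
  event#8 t=16ms outcome=S: state=CLOSED

Answer: CCCCCCCC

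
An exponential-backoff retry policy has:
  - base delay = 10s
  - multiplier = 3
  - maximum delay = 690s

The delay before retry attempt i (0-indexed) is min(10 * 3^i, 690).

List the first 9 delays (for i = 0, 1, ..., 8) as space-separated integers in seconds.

Answer: 10 30 90 270 690 690 690 690 690

Derivation:
Computing each delay:
  i=0: min(10*3^0, 690) = 10
  i=1: min(10*3^1, 690) = 30
  i=2: min(10*3^2, 690) = 90
  i=3: min(10*3^3, 690) = 270
  i=4: min(10*3^4, 690) = 690
  i=5: min(10*3^5, 690) = 690
  i=6: min(10*3^6, 690) = 690
  i=7: min(10*3^7, 690) = 690
  i=8: min(10*3^8, 690) = 690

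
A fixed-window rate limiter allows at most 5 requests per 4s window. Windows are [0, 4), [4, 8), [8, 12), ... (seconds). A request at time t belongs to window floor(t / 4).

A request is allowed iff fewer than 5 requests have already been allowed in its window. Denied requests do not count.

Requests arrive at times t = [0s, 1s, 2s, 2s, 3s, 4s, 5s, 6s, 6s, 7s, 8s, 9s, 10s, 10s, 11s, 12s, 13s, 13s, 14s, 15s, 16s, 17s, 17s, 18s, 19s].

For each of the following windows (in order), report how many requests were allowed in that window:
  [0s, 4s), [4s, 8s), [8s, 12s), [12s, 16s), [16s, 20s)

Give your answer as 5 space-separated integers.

Processing requests:
  req#1 t=0s (window 0): ALLOW
  req#2 t=1s (window 0): ALLOW
  req#3 t=2s (window 0): ALLOW
  req#4 t=2s (window 0): ALLOW
  req#5 t=3s (window 0): ALLOW
  req#6 t=4s (window 1): ALLOW
  req#7 t=5s (window 1): ALLOW
  req#8 t=6s (window 1): ALLOW
  req#9 t=6s (window 1): ALLOW
  req#10 t=7s (window 1): ALLOW
  req#11 t=8s (window 2): ALLOW
  req#12 t=9s (window 2): ALLOW
  req#13 t=10s (window 2): ALLOW
  req#14 t=10s (window 2): ALLOW
  req#15 t=11s (window 2): ALLOW
  req#16 t=12s (window 3): ALLOW
  req#17 t=13s (window 3): ALLOW
  req#18 t=13s (window 3): ALLOW
  req#19 t=14s (window 3): ALLOW
  req#20 t=15s (window 3): ALLOW
  req#21 t=16s (window 4): ALLOW
  req#22 t=17s (window 4): ALLOW
  req#23 t=17s (window 4): ALLOW
  req#24 t=18s (window 4): ALLOW
  req#25 t=19s (window 4): ALLOW

Allowed counts by window: 5 5 5 5 5

Answer: 5 5 5 5 5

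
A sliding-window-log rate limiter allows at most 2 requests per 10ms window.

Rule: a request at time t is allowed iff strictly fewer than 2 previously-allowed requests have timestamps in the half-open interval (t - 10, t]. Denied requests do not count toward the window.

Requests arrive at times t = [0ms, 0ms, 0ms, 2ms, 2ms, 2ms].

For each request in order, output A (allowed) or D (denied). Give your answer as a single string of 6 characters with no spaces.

Tracking allowed requests in the window:
  req#1 t=0ms: ALLOW
  req#2 t=0ms: ALLOW
  req#3 t=0ms: DENY
  req#4 t=2ms: DENY
  req#5 t=2ms: DENY
  req#6 t=2ms: DENY

Answer: AADDDD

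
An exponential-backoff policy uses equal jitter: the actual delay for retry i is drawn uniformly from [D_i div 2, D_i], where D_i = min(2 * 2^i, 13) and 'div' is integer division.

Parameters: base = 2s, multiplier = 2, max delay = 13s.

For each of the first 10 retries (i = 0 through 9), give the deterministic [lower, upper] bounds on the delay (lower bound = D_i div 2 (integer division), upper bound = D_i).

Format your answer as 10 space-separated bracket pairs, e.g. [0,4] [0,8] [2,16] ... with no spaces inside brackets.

Answer: [1,2] [2,4] [4,8] [6,13] [6,13] [6,13] [6,13] [6,13] [6,13] [6,13]

Derivation:
Computing bounds per retry:
  i=0: D_i=min(2*2^0,13)=2, bounds=[1,2]
  i=1: D_i=min(2*2^1,13)=4, bounds=[2,4]
  i=2: D_i=min(2*2^2,13)=8, bounds=[4,8]
  i=3: D_i=min(2*2^3,13)=13, bounds=[6,13]
  i=4: D_i=min(2*2^4,13)=13, bounds=[6,13]
  i=5: D_i=min(2*2^5,13)=13, bounds=[6,13]
  i=6: D_i=min(2*2^6,13)=13, bounds=[6,13]
  i=7: D_i=min(2*2^7,13)=13, bounds=[6,13]
  i=8: D_i=min(2*2^8,13)=13, bounds=[6,13]
  i=9: D_i=min(2*2^9,13)=13, bounds=[6,13]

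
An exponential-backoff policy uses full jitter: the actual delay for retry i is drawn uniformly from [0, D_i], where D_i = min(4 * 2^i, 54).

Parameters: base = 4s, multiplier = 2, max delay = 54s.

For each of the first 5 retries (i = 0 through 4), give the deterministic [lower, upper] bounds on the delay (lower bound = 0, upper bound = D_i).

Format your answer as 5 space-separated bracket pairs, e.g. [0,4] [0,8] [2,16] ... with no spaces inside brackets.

Computing bounds per retry:
  i=0: D_i=min(4*2^0,54)=4, bounds=[0,4]
  i=1: D_i=min(4*2^1,54)=8, bounds=[0,8]
  i=2: D_i=min(4*2^2,54)=16, bounds=[0,16]
  i=3: D_i=min(4*2^3,54)=32, bounds=[0,32]
  i=4: D_i=min(4*2^4,54)=54, bounds=[0,54]

Answer: [0,4] [0,8] [0,16] [0,32] [0,54]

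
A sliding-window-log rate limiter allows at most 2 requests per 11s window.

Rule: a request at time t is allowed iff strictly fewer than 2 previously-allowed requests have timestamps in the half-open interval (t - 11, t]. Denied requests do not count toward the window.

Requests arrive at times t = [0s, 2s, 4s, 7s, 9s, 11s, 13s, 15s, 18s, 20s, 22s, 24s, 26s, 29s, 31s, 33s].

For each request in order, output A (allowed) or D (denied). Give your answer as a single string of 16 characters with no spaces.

Tracking allowed requests in the window:
  req#1 t=0s: ALLOW
  req#2 t=2s: ALLOW
  req#3 t=4s: DENY
  req#4 t=7s: DENY
  req#5 t=9s: DENY
  req#6 t=11s: ALLOW
  req#7 t=13s: ALLOW
  req#8 t=15s: DENY
  req#9 t=18s: DENY
  req#10 t=20s: DENY
  req#11 t=22s: ALLOW
  req#12 t=24s: ALLOW
  req#13 t=26s: DENY
  req#14 t=29s: DENY
  req#15 t=31s: DENY
  req#16 t=33s: ALLOW

Answer: AADDDAADDDAADDDA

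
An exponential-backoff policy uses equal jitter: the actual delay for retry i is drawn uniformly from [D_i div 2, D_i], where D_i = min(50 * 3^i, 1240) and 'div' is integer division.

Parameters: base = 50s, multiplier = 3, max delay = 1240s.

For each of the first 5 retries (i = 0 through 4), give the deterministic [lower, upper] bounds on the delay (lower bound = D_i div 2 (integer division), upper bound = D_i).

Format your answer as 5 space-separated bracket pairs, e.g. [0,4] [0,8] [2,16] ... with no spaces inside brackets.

Answer: [25,50] [75,150] [225,450] [620,1240] [620,1240]

Derivation:
Computing bounds per retry:
  i=0: D_i=min(50*3^0,1240)=50, bounds=[25,50]
  i=1: D_i=min(50*3^1,1240)=150, bounds=[75,150]
  i=2: D_i=min(50*3^2,1240)=450, bounds=[225,450]
  i=3: D_i=min(50*3^3,1240)=1240, bounds=[620,1240]
  i=4: D_i=min(50*3^4,1240)=1240, bounds=[620,1240]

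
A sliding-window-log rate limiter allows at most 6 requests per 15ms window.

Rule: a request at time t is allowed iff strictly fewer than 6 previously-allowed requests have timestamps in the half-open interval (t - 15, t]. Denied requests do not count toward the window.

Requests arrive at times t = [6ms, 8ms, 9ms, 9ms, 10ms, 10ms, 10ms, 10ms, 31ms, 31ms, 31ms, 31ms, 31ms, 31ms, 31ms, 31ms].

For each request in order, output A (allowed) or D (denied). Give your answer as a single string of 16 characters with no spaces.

Answer: AAAAAADDAAAAAADD

Derivation:
Tracking allowed requests in the window:
  req#1 t=6ms: ALLOW
  req#2 t=8ms: ALLOW
  req#3 t=9ms: ALLOW
  req#4 t=9ms: ALLOW
  req#5 t=10ms: ALLOW
  req#6 t=10ms: ALLOW
  req#7 t=10ms: DENY
  req#8 t=10ms: DENY
  req#9 t=31ms: ALLOW
  req#10 t=31ms: ALLOW
  req#11 t=31ms: ALLOW
  req#12 t=31ms: ALLOW
  req#13 t=31ms: ALLOW
  req#14 t=31ms: ALLOW
  req#15 t=31ms: DENY
  req#16 t=31ms: DENY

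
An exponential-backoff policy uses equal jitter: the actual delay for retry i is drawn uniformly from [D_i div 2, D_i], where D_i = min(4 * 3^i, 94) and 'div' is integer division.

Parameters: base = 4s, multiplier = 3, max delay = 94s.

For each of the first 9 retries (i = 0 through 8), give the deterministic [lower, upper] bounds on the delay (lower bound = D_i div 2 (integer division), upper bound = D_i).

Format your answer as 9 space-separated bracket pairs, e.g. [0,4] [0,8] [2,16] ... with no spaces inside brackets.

Answer: [2,4] [6,12] [18,36] [47,94] [47,94] [47,94] [47,94] [47,94] [47,94]

Derivation:
Computing bounds per retry:
  i=0: D_i=min(4*3^0,94)=4, bounds=[2,4]
  i=1: D_i=min(4*3^1,94)=12, bounds=[6,12]
  i=2: D_i=min(4*3^2,94)=36, bounds=[18,36]
  i=3: D_i=min(4*3^3,94)=94, bounds=[47,94]
  i=4: D_i=min(4*3^4,94)=94, bounds=[47,94]
  i=5: D_i=min(4*3^5,94)=94, bounds=[47,94]
  i=6: D_i=min(4*3^6,94)=94, bounds=[47,94]
  i=7: D_i=min(4*3^7,94)=94, bounds=[47,94]
  i=8: D_i=min(4*3^8,94)=94, bounds=[47,94]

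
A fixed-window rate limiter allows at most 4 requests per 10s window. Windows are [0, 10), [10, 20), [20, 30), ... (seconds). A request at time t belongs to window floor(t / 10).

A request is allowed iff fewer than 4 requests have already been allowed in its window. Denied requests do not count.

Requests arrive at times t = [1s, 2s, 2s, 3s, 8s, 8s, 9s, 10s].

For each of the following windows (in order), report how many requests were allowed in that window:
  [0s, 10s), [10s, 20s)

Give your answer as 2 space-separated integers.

Answer: 4 1

Derivation:
Processing requests:
  req#1 t=1s (window 0): ALLOW
  req#2 t=2s (window 0): ALLOW
  req#3 t=2s (window 0): ALLOW
  req#4 t=3s (window 0): ALLOW
  req#5 t=8s (window 0): DENY
  req#6 t=8s (window 0): DENY
  req#7 t=9s (window 0): DENY
  req#8 t=10s (window 1): ALLOW

Allowed counts by window: 4 1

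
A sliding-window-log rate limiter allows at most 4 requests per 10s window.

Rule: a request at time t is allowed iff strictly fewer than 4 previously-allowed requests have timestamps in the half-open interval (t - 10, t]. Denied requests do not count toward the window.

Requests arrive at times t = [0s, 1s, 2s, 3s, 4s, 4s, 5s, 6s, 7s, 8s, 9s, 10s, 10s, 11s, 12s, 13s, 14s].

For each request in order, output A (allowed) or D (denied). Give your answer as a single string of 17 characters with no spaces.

Tracking allowed requests in the window:
  req#1 t=0s: ALLOW
  req#2 t=1s: ALLOW
  req#3 t=2s: ALLOW
  req#4 t=3s: ALLOW
  req#5 t=4s: DENY
  req#6 t=4s: DENY
  req#7 t=5s: DENY
  req#8 t=6s: DENY
  req#9 t=7s: DENY
  req#10 t=8s: DENY
  req#11 t=9s: DENY
  req#12 t=10s: ALLOW
  req#13 t=10s: DENY
  req#14 t=11s: ALLOW
  req#15 t=12s: ALLOW
  req#16 t=13s: ALLOW
  req#17 t=14s: DENY

Answer: AAAADDDDDDDADAAAD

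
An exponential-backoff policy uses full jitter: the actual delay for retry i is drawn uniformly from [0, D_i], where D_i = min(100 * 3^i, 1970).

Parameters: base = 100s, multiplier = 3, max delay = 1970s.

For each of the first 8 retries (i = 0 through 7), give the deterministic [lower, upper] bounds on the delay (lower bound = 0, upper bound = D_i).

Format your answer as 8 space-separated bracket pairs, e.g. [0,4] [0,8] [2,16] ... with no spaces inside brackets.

Answer: [0,100] [0,300] [0,900] [0,1970] [0,1970] [0,1970] [0,1970] [0,1970]

Derivation:
Computing bounds per retry:
  i=0: D_i=min(100*3^0,1970)=100, bounds=[0,100]
  i=1: D_i=min(100*3^1,1970)=300, bounds=[0,300]
  i=2: D_i=min(100*3^2,1970)=900, bounds=[0,900]
  i=3: D_i=min(100*3^3,1970)=1970, bounds=[0,1970]
  i=4: D_i=min(100*3^4,1970)=1970, bounds=[0,1970]
  i=5: D_i=min(100*3^5,1970)=1970, bounds=[0,1970]
  i=6: D_i=min(100*3^6,1970)=1970, bounds=[0,1970]
  i=7: D_i=min(100*3^7,1970)=1970, bounds=[0,1970]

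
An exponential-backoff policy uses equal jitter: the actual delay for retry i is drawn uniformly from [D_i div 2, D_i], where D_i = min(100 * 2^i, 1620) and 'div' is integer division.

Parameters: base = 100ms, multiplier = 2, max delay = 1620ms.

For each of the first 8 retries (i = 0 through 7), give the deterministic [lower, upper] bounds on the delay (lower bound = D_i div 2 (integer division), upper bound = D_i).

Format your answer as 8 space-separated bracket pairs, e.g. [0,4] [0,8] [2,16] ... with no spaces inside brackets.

Computing bounds per retry:
  i=0: D_i=min(100*2^0,1620)=100, bounds=[50,100]
  i=1: D_i=min(100*2^1,1620)=200, bounds=[100,200]
  i=2: D_i=min(100*2^2,1620)=400, bounds=[200,400]
  i=3: D_i=min(100*2^3,1620)=800, bounds=[400,800]
  i=4: D_i=min(100*2^4,1620)=1600, bounds=[800,1600]
  i=5: D_i=min(100*2^5,1620)=1620, bounds=[810,1620]
  i=6: D_i=min(100*2^6,1620)=1620, bounds=[810,1620]
  i=7: D_i=min(100*2^7,1620)=1620, bounds=[810,1620]

Answer: [50,100] [100,200] [200,400] [400,800] [800,1600] [810,1620] [810,1620] [810,1620]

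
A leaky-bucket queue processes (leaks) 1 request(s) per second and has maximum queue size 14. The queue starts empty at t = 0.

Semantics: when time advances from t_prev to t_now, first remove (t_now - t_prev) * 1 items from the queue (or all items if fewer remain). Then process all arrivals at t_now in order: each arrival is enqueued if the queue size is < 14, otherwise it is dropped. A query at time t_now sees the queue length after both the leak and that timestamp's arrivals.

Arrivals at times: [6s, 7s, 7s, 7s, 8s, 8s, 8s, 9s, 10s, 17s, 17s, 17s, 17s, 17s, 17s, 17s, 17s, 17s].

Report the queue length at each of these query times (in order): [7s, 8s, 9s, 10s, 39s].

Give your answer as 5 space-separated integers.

Queue lengths at query times:
  query t=7s: backlog = 3
  query t=8s: backlog = 5
  query t=9s: backlog = 5
  query t=10s: backlog = 5
  query t=39s: backlog = 0

Answer: 3 5 5 5 0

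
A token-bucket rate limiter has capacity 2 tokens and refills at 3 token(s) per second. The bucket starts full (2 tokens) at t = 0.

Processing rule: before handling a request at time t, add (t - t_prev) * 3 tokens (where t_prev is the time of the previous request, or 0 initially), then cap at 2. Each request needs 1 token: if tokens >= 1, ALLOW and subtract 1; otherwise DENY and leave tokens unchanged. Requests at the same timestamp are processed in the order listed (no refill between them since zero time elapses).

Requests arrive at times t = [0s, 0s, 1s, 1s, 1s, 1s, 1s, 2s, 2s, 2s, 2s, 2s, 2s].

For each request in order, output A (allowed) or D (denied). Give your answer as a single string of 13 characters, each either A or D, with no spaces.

Answer: AAAADDDAADDDD

Derivation:
Simulating step by step:
  req#1 t=0s: ALLOW
  req#2 t=0s: ALLOW
  req#3 t=1s: ALLOW
  req#4 t=1s: ALLOW
  req#5 t=1s: DENY
  req#6 t=1s: DENY
  req#7 t=1s: DENY
  req#8 t=2s: ALLOW
  req#9 t=2s: ALLOW
  req#10 t=2s: DENY
  req#11 t=2s: DENY
  req#12 t=2s: DENY
  req#13 t=2s: DENY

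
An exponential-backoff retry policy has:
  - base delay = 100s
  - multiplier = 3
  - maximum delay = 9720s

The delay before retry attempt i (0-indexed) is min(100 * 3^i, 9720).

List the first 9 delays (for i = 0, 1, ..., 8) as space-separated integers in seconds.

Computing each delay:
  i=0: min(100*3^0, 9720) = 100
  i=1: min(100*3^1, 9720) = 300
  i=2: min(100*3^2, 9720) = 900
  i=3: min(100*3^3, 9720) = 2700
  i=4: min(100*3^4, 9720) = 8100
  i=5: min(100*3^5, 9720) = 9720
  i=6: min(100*3^6, 9720) = 9720
  i=7: min(100*3^7, 9720) = 9720
  i=8: min(100*3^8, 9720) = 9720

Answer: 100 300 900 2700 8100 9720 9720 9720 9720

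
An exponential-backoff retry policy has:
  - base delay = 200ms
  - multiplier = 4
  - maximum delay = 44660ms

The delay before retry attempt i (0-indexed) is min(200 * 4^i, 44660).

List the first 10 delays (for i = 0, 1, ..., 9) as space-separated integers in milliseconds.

Answer: 200 800 3200 12800 44660 44660 44660 44660 44660 44660

Derivation:
Computing each delay:
  i=0: min(200*4^0, 44660) = 200
  i=1: min(200*4^1, 44660) = 800
  i=2: min(200*4^2, 44660) = 3200
  i=3: min(200*4^3, 44660) = 12800
  i=4: min(200*4^4, 44660) = 44660
  i=5: min(200*4^5, 44660) = 44660
  i=6: min(200*4^6, 44660) = 44660
  i=7: min(200*4^7, 44660) = 44660
  i=8: min(200*4^8, 44660) = 44660
  i=9: min(200*4^9, 44660) = 44660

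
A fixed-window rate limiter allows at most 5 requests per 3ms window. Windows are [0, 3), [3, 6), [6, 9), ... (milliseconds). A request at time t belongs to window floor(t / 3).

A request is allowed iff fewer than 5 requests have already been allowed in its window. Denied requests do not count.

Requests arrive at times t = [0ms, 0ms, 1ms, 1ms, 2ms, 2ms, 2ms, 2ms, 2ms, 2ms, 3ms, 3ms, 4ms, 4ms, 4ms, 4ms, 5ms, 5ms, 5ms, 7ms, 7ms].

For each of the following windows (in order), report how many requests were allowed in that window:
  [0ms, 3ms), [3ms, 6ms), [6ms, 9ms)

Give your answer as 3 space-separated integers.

Answer: 5 5 2

Derivation:
Processing requests:
  req#1 t=0ms (window 0): ALLOW
  req#2 t=0ms (window 0): ALLOW
  req#3 t=1ms (window 0): ALLOW
  req#4 t=1ms (window 0): ALLOW
  req#5 t=2ms (window 0): ALLOW
  req#6 t=2ms (window 0): DENY
  req#7 t=2ms (window 0): DENY
  req#8 t=2ms (window 0): DENY
  req#9 t=2ms (window 0): DENY
  req#10 t=2ms (window 0): DENY
  req#11 t=3ms (window 1): ALLOW
  req#12 t=3ms (window 1): ALLOW
  req#13 t=4ms (window 1): ALLOW
  req#14 t=4ms (window 1): ALLOW
  req#15 t=4ms (window 1): ALLOW
  req#16 t=4ms (window 1): DENY
  req#17 t=5ms (window 1): DENY
  req#18 t=5ms (window 1): DENY
  req#19 t=5ms (window 1): DENY
  req#20 t=7ms (window 2): ALLOW
  req#21 t=7ms (window 2): ALLOW

Allowed counts by window: 5 5 2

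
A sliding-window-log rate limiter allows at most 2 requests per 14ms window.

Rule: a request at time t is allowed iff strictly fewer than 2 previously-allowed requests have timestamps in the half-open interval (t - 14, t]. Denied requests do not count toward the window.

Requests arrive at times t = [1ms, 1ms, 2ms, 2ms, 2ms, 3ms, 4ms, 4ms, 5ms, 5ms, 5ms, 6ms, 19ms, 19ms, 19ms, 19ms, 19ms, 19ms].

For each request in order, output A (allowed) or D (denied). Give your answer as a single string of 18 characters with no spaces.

Answer: AADDDDDDDDDDAADDDD

Derivation:
Tracking allowed requests in the window:
  req#1 t=1ms: ALLOW
  req#2 t=1ms: ALLOW
  req#3 t=2ms: DENY
  req#4 t=2ms: DENY
  req#5 t=2ms: DENY
  req#6 t=3ms: DENY
  req#7 t=4ms: DENY
  req#8 t=4ms: DENY
  req#9 t=5ms: DENY
  req#10 t=5ms: DENY
  req#11 t=5ms: DENY
  req#12 t=6ms: DENY
  req#13 t=19ms: ALLOW
  req#14 t=19ms: ALLOW
  req#15 t=19ms: DENY
  req#16 t=19ms: DENY
  req#17 t=19ms: DENY
  req#18 t=19ms: DENY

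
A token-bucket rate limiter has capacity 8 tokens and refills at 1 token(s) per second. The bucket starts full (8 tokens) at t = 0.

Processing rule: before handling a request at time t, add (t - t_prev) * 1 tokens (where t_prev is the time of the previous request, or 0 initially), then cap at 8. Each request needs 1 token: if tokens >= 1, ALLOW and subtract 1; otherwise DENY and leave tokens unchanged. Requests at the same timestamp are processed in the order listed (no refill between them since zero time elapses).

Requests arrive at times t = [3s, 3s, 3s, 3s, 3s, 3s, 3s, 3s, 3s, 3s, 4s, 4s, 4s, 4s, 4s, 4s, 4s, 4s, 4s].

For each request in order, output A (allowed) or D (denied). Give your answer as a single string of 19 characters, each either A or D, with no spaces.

Answer: AAAAAAAADDADDDDDDDD

Derivation:
Simulating step by step:
  req#1 t=3s: ALLOW
  req#2 t=3s: ALLOW
  req#3 t=3s: ALLOW
  req#4 t=3s: ALLOW
  req#5 t=3s: ALLOW
  req#6 t=3s: ALLOW
  req#7 t=3s: ALLOW
  req#8 t=3s: ALLOW
  req#9 t=3s: DENY
  req#10 t=3s: DENY
  req#11 t=4s: ALLOW
  req#12 t=4s: DENY
  req#13 t=4s: DENY
  req#14 t=4s: DENY
  req#15 t=4s: DENY
  req#16 t=4s: DENY
  req#17 t=4s: DENY
  req#18 t=4s: DENY
  req#19 t=4s: DENY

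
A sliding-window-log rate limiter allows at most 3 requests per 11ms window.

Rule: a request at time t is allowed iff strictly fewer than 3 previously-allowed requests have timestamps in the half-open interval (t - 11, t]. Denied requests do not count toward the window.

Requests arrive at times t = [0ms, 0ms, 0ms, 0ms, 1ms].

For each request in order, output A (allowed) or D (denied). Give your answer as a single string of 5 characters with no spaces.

Tracking allowed requests in the window:
  req#1 t=0ms: ALLOW
  req#2 t=0ms: ALLOW
  req#3 t=0ms: ALLOW
  req#4 t=0ms: DENY
  req#5 t=1ms: DENY

Answer: AAADD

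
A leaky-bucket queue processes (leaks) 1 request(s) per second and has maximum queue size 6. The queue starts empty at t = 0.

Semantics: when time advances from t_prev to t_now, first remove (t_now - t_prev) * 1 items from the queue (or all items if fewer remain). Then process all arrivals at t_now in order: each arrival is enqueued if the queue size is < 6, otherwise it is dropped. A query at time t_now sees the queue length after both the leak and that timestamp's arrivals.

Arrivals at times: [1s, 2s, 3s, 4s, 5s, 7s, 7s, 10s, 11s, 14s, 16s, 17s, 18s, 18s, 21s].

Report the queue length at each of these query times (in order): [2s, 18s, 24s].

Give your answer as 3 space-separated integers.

Answer: 1 2 0

Derivation:
Queue lengths at query times:
  query t=2s: backlog = 1
  query t=18s: backlog = 2
  query t=24s: backlog = 0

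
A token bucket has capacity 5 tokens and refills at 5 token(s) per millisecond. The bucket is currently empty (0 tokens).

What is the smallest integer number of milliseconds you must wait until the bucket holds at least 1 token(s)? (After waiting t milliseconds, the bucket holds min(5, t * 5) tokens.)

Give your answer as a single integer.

Answer: 1

Derivation:
Need t * 5 >= 1, so t >= 1/5.
Smallest integer t = ceil(1/5) = 1.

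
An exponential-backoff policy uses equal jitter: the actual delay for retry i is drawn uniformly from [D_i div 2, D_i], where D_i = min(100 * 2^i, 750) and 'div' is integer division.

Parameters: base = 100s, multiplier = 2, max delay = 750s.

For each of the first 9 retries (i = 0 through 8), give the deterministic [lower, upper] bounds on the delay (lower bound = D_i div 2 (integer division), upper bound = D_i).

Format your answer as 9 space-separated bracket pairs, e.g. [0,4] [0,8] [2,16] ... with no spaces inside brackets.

Answer: [50,100] [100,200] [200,400] [375,750] [375,750] [375,750] [375,750] [375,750] [375,750]

Derivation:
Computing bounds per retry:
  i=0: D_i=min(100*2^0,750)=100, bounds=[50,100]
  i=1: D_i=min(100*2^1,750)=200, bounds=[100,200]
  i=2: D_i=min(100*2^2,750)=400, bounds=[200,400]
  i=3: D_i=min(100*2^3,750)=750, bounds=[375,750]
  i=4: D_i=min(100*2^4,750)=750, bounds=[375,750]
  i=5: D_i=min(100*2^5,750)=750, bounds=[375,750]
  i=6: D_i=min(100*2^6,750)=750, bounds=[375,750]
  i=7: D_i=min(100*2^7,750)=750, bounds=[375,750]
  i=8: D_i=min(100*2^8,750)=750, bounds=[375,750]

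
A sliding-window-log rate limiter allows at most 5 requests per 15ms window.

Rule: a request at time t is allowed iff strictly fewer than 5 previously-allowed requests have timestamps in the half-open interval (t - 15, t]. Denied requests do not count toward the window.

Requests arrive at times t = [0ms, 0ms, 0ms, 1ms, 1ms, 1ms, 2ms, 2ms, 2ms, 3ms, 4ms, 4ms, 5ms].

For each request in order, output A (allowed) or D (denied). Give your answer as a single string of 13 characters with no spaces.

Answer: AAAAADDDDDDDD

Derivation:
Tracking allowed requests in the window:
  req#1 t=0ms: ALLOW
  req#2 t=0ms: ALLOW
  req#3 t=0ms: ALLOW
  req#4 t=1ms: ALLOW
  req#5 t=1ms: ALLOW
  req#6 t=1ms: DENY
  req#7 t=2ms: DENY
  req#8 t=2ms: DENY
  req#9 t=2ms: DENY
  req#10 t=3ms: DENY
  req#11 t=4ms: DENY
  req#12 t=4ms: DENY
  req#13 t=5ms: DENY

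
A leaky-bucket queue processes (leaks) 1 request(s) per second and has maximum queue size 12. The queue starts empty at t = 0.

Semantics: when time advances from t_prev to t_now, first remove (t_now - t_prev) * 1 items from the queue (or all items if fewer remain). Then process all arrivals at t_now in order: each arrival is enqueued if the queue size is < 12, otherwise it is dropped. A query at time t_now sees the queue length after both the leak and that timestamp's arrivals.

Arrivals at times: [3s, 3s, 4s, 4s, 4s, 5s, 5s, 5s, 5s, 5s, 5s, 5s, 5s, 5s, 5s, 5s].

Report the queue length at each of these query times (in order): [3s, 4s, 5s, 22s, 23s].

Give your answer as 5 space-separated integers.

Answer: 2 4 12 0 0

Derivation:
Queue lengths at query times:
  query t=3s: backlog = 2
  query t=4s: backlog = 4
  query t=5s: backlog = 12
  query t=22s: backlog = 0
  query t=23s: backlog = 0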